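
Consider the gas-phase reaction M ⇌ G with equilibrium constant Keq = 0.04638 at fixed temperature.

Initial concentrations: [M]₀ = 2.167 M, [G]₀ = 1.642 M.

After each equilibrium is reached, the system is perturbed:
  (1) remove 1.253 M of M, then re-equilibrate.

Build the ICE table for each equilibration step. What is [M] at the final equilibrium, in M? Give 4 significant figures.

[M]_eq = 2.443 M

Q₀ = 0.7577 vs Keq = 0.04638 ⇒ Q>K, reverse
Step 1:
                  M         G
  I           2.167     1.642
  C           1.473    -1.473
  E            3.64    0.1688
  solve Keq expr → x = -1.473; check Q = 0.04638
Then remove 1.253 M of M.
Step 2:
                  M         G
  I           2.387    0.1688
  C         0.05554  -0.05554
  E           2.443    0.1133
  solve Keq expr → x = -0.05554; check Q = 0.04638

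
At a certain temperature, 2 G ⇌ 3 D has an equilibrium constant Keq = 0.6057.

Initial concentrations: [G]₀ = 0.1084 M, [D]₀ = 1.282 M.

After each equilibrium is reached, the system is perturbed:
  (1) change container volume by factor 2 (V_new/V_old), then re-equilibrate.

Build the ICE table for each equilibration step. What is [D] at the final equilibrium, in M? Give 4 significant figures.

[D]_eq = 0.3401 M

Q₀ = 179.3 vs Keq = 0.6057 ⇒ Q>K, reverse
Step 1:
                  G         D
  Initial    0.1084     1.282
  Change     0.4652   -0.6979
  Equil      0.5736    0.5841
  solve Keq expr → x = -0.2326; check Q = 0.6057
Then change container volume by factor 2 (V_new/V_old).
Step 2:
                  G         D
  Initial    0.2868    0.2921
  Change     -0.032   0.04801
  Equil      0.2548    0.3401
  solve Keq expr → x = 0.016; check Q = 0.6057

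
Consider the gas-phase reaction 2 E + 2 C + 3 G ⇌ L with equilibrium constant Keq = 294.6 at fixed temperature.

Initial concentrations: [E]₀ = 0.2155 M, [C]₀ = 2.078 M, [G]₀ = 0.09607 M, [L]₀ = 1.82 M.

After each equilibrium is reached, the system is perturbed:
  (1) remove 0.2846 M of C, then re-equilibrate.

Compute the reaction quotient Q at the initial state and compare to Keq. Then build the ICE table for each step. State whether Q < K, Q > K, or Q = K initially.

Q₀ = 1.0236e+04 vs Keq = 294.6 ⇒ Q>K, reverse
Step 1:
                    E           C           G           L
  I            0.2155       2.078     0.09607        1.82
  C           0.09398     0.09398       0.141    -0.04699
  E            0.3095       2.172       0.237       1.773
  solve Keq expr → x = -0.04699; check Q = 294.6
Then remove 0.2846 M of C.
Step 2:
                    E           C           G           L
  I            0.3095       1.887       0.237       1.773
  C           0.01078     0.01078     0.01617    -0.00539
  E            0.3203       1.898      0.2532       1.768
  solve Keq expr → x = -0.00539; check Q = 294.6

Q₀ = 1.0236e+04; Q > K (proceeds reverse)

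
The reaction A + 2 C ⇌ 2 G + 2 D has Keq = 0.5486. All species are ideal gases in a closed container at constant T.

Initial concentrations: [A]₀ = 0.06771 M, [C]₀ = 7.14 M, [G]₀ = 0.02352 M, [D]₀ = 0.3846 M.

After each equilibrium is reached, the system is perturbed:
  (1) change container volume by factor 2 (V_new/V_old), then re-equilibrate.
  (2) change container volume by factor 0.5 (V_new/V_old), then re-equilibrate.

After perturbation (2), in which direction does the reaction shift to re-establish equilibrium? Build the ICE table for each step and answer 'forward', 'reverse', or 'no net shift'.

Direction: reverse

Q₀ = 2.3705e-05 vs Keq = 0.5486 ⇒ Q<K, forward
Step 1:
                  A         C         G         D
  init      0.06771      7.14   0.02352    0.3846
  Δ        -0.06746   -0.1349    0.1349    0.1349
  eq      2.5167e-04     7.005    0.1584    0.5195
  solve Keq expr → x = 0.06746; check Q = 0.5486
Then change container volume by factor 2 (V_new/V_old).
Step 2:
                  A         C         G         D
  init    1.2583e-04     3.503   0.07922    0.2598
  Δ       -6.2652e-05 -1.2530e-04 1.2530e-04 1.2530e-04
  eq      6.3182e-05     3.502   0.07934    0.2599
  solve Keq expr → x = 6.2652e-05; check Q = 0.5486
Then change container volume by factor 0.5 (V_new/V_old).
Step 3:
                  A         C         G         D
  init    1.2636e-04     7.005    0.1587    0.5198
  Δ       1.2530e-04 2.5061e-04 -2.5061e-04 -2.5061e-04
  eq      2.5167e-04     7.005    0.1584    0.5195
  solve Keq expr → x = -1.2530e-04; check Q = 0.5486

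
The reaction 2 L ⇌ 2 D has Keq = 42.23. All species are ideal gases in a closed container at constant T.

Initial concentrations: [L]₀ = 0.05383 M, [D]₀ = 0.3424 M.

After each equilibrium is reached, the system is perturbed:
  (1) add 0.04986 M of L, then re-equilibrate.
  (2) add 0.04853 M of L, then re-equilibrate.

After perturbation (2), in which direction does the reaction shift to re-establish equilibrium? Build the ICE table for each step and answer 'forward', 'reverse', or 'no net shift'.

Q₀ = 40.46 vs Keq = 42.23 ⇒ Q<K, forward
Step 1:
                  L         D
  Initial   0.05383    0.3424
  Change  -9.8849e-04 9.8849e-04
  Equil     0.05284    0.3434
  solve Keq expr → x = 4.9425e-04; check Q = 42.23
Then add 0.04986 M of L.
Step 2:
                  L         D
  Initial    0.1027    0.3434
  Change   -0.04321   0.04321
  Equil     0.05949    0.3866
  solve Keq expr → x = 0.02161; check Q = 42.23
Then add 0.04853 M of L.
Step 3:
                  L         D
  Initial     0.108    0.3866
  Change   -0.04206   0.04206
  Equil     0.06596    0.4287
  solve Keq expr → x = 0.02103; check Q = 42.23

Direction: forward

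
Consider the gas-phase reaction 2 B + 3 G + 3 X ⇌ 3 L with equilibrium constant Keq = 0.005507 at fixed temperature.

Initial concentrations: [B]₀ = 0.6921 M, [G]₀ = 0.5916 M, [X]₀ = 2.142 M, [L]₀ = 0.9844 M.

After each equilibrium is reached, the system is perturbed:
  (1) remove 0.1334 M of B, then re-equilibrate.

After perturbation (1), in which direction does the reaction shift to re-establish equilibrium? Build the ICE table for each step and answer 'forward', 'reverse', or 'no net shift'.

Q₀ = 0.9787 vs Keq = 0.005507 ⇒ Q>K, reverse
Step 1:
                    B           G           X           L
  init         0.6921      0.5916       2.142      0.9844
  Δ            0.3215      0.4823      0.4823     -0.4823
  eq            1.014       1.074       2.624      0.5021
  solve Keq expr → x = -0.1608; check Q = 0.005507
Then remove 0.1334 M of B.
Step 2:
                    B           G           X           L
  init         0.8802       1.074       2.624      0.5021
  Δ           0.01632     0.02449     0.02449    -0.02449
  eq           0.8965       1.098       2.649      0.4777
  solve Keq expr → x = -0.008162; check Q = 0.005507

Direction: reverse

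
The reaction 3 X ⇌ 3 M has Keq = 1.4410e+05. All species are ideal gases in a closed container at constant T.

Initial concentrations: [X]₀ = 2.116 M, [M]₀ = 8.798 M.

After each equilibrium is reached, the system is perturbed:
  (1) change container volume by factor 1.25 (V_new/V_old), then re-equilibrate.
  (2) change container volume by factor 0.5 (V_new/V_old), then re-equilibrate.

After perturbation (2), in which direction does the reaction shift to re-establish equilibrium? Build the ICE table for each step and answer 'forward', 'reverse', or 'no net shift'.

Q₀ = 71.88 vs Keq = 1.4410e+05 ⇒ Q<K, forward
Step 1:
                   X          M
  I            2.116      8.798
  C           -1.912      1.912
  E           0.2043      10.71
  solve Keq expr → x = 0.6372; check Q = 1.4410e+05
Then change container volume by factor 1.25 (V_new/V_old).
Step 2:
                   X          M
  I           0.1634      8.568
  C                0          0
  E           0.1634      8.568
  solve Keq expr → x = 0; check Q = 1.4410e+05
Then change container volume by factor 0.5 (V_new/V_old).
Step 3:
                   X          M
  I           0.3268      17.14
  C                0          0
  E           0.3268      17.14
  solve Keq expr → x = 0; check Q = 1.4410e+05

Direction: no net shift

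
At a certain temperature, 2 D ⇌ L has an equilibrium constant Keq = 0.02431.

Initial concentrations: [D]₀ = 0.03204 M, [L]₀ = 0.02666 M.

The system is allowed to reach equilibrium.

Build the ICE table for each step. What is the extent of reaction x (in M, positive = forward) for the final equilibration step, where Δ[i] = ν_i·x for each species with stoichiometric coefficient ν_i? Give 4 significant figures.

Q₀ = 25.97 vs Keq = 0.02431 ⇒ Q>K, reverse
Step 1:
                   D          L
  I          0.03204    0.02666
  C          0.05297   -0.02648
  E          0.08501 1.7568e-04
  solve Keq expr → x = -0.02648; check Q = 0.02431

x = -0.02648 M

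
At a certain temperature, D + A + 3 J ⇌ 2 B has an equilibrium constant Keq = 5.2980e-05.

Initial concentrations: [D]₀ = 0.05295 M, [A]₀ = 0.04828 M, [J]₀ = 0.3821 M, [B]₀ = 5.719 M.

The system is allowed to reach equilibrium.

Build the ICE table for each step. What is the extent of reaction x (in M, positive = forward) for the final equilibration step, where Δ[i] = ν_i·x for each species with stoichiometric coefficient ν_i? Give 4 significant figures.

Q₀ = 2.2934e+05 vs Keq = 5.2980e-05 ⇒ Q>K, reverse
Step 1:
                  D         A         J         B
  I         0.05295   0.04828    0.3821     5.719
  C           2.628     2.628     7.884    -5.256
  E           2.681     2.676     8.266    0.4633
  solve Keq expr → x = -2.628; check Q = 5.2980e-05

x = -2.628 M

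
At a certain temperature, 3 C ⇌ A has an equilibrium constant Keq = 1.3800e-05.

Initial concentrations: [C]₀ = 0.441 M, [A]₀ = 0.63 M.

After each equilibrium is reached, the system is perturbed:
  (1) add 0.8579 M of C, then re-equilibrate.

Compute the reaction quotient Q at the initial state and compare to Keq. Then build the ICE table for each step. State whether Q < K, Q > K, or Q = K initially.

Q₀ = 7.346; Q > K (proceeds reverse)

Q₀ = 7.346 vs Keq = 1.3800e-05 ⇒ Q>K, reverse
Step 1:
                    C           A
  Initial       0.441        0.63
  Change        1.889     -0.6298
  Equil          2.33  1.7467e-04
  solve Keq expr → x = -0.6298; check Q = 1.3800e-05
Then add 0.8579 M of C.
Step 2:
                    C           A
  Initial       3.188  1.7467e-04
  Change  -8.1683e-04  2.7228e-04
  Equil         3.188  4.4694e-04
  solve Keq expr → x = 2.7228e-04; check Q = 1.3800e-05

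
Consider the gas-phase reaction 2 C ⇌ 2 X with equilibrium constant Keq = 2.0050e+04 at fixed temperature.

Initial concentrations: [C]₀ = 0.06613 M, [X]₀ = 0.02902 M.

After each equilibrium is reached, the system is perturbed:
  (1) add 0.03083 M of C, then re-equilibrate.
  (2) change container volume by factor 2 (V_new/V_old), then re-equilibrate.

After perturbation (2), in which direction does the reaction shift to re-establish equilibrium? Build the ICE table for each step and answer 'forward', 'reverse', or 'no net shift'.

Q₀ = 0.1926 vs Keq = 2.0050e+04 ⇒ Q<K, forward
Step 1:
                    C           X
  init        0.06613     0.02902
  Δ          -0.06546     0.06546
  eq       6.6726e-04     0.09448
  solve Keq expr → x = 0.03273; check Q = 2.0050e+04
Then add 0.03083 M of C.
Step 2:
                    C           X
  init         0.0315     0.09448
  Δ          -0.03061     0.03061
  eq       8.8346e-04      0.1251
  solve Keq expr → x = 0.01531; check Q = 2.0050e+04
Then change container volume by factor 2 (V_new/V_old).
Step 3:
                    C           X
  init     4.4173e-04     0.06255
  Δ                 0           0
  eq       4.4173e-04     0.06255
  solve Keq expr → x = 0; check Q = 2.0050e+04

Direction: no net shift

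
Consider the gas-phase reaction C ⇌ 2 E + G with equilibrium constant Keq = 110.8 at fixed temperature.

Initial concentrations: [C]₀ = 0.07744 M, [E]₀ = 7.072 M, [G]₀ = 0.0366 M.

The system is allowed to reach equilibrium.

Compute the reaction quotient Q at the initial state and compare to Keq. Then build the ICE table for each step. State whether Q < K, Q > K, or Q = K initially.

Q₀ = 23.64 vs Keq = 110.8 ⇒ Q<K, forward
Step 1:
                  C         E         G
  init      0.07744     7.072    0.0366
  Δ         -0.0414    0.0828    0.0414
  eq        0.03604     7.155     0.078
  solve Keq expr → x = 0.0414; check Q = 110.8

Q₀ = 23.64; Q < K (proceeds forward)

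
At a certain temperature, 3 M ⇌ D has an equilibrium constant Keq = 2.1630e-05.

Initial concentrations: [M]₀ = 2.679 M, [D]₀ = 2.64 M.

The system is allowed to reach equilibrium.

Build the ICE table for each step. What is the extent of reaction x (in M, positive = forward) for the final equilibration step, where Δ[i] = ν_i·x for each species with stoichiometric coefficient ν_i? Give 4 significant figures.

Q₀ = 0.1373 vs Keq = 2.1630e-05 ⇒ Q>K, reverse
Step 1:
                   M          D
  Initial      2.679       2.64
  Change       7.844     -2.615
  Equil        10.52    0.02521
  solve Keq expr → x = -2.615; check Q = 2.1630e-05

x = -2.615 M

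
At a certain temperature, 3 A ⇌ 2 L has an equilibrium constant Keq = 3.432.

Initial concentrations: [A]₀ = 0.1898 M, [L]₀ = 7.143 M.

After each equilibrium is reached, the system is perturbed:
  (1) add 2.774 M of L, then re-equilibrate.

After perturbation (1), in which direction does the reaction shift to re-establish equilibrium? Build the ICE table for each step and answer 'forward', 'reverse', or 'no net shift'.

Q₀ = 7462 vs Keq = 3.432 ⇒ Q>K, reverse
Step 1:
                  A         L
  Initial    0.1898     7.143
  Change      1.959    -1.306
  Equil       2.149     5.837
  solve Keq expr → x = -0.6531; check Q = 3.432
Then add 2.774 M of L.
Step 2:
                  A         L
  Initial     2.149     8.611
  Change     0.5555   -0.3704
  Equil       2.705      8.24
  solve Keq expr → x = -0.1852; check Q = 3.432

Direction: reverse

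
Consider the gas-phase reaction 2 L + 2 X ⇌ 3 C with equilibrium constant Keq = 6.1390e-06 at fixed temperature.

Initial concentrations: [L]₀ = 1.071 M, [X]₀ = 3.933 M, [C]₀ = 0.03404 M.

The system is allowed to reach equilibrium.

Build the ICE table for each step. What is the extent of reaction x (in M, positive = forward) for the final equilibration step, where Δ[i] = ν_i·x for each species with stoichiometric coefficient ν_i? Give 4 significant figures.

Q₀ = 2.2230e-06 vs Keq = 6.1390e-06 ⇒ Q<K, forward
Step 1:
                  L         X         C
  I           1.071     3.933   0.03404
  C        -0.00892  -0.00892   0.01338
  E           1.062     3.924   0.04742
  solve Keq expr → x = 0.00446; check Q = 6.1390e-06

x = 0.00446 M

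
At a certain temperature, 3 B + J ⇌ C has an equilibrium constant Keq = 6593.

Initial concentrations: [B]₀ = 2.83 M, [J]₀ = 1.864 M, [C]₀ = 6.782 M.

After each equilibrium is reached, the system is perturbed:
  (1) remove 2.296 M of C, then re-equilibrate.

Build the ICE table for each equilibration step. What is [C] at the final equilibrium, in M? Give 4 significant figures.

Q₀ = 0.1605 vs Keq = 6593 ⇒ Q<K, forward
Step 1:
                   B          J          C
  Initial       2.83      1.864      6.782
  Change      -2.723    -0.9077     0.9077
  Equil       0.1068     0.9563       7.69
  solve Keq expr → x = 0.9077; check Q = 6593
Then remove 2.296 M of C.
Step 2:
                   B          J          C
  Initial     0.1068     0.9563      5.394
  Change    -0.01176   -0.00392    0.00392
  Equil      0.09508     0.9524      5.398
  solve Keq expr → x = 0.00392; check Q = 6593

[C]_eq = 5.398 M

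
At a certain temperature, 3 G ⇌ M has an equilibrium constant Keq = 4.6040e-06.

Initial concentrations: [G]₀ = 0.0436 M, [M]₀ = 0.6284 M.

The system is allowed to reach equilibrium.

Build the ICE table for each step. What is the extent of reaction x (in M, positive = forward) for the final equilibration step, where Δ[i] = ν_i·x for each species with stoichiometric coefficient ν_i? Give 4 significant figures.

x = -0.6284 M

Q₀ = 7582 vs Keq = 4.6040e-06 ⇒ Q>K, reverse
Step 1:
                   G          M
  I           0.0436     0.6284
  C            1.885    -0.6284
  E            1.929 3.3032e-05
  solve Keq expr → x = -0.6284; check Q = 4.6040e-06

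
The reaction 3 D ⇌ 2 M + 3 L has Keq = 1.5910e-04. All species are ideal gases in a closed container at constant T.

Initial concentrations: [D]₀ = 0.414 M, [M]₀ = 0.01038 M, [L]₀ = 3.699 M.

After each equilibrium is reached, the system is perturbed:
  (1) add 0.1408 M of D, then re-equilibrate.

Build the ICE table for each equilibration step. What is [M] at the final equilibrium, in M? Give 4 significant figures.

[M]_eq = 7.6590e-04 M

Q₀ = 0.07685 vs Keq = 1.5910e-04 ⇒ Q>K, reverse
Step 1:
                   D          M          L
  init         0.414    0.01038      3.699
  Δ          0.01482  -0.009879   -0.01482
  eq          0.4288 5.0088e-04      3.684
  solve Keq expr → x = -0.00494; check Q = 1.5910e-04
Then add 0.1408 M of D.
Step 2:
                   D          M          L
  init        0.5696 5.0088e-04      3.684
  Δ       -3.9754e-04 2.6502e-04 3.9754e-04
  eq          0.5692 7.6590e-04      3.685
  solve Keq expr → x = 1.3251e-04; check Q = 1.5910e-04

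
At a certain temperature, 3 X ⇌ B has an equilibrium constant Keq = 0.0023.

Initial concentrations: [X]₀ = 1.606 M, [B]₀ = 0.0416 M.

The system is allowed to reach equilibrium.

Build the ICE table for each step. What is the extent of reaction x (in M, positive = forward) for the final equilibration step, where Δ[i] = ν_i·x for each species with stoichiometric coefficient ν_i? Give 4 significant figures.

Q₀ = 0.01004 vs Keq = 0.0023 ⇒ Q>K, reverse
Step 1:
                  X         B
  Initial     1.606    0.0416
  Change    0.09107  -0.03036
  Equil       1.697   0.01124
  solve Keq expr → x = -0.03036; check Q = 0.0023

x = -0.03036 M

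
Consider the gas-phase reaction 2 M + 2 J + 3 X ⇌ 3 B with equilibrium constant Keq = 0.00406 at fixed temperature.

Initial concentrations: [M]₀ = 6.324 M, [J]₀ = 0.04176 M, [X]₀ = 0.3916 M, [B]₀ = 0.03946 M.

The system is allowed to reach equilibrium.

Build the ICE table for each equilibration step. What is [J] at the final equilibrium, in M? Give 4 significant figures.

[J]_eq = 0.04859 M

Q₀ = 0.01467 vs Keq = 0.00406 ⇒ Q>K, reverse
Step 1:
                   M          J          X          B
  init         6.324    0.04176     0.3916    0.03946
  Δ         0.006831   0.006831    0.01025   -0.01025
  eq           6.331    0.04859     0.4018    0.02921
  solve Keq expr → x = -0.003416; check Q = 0.00406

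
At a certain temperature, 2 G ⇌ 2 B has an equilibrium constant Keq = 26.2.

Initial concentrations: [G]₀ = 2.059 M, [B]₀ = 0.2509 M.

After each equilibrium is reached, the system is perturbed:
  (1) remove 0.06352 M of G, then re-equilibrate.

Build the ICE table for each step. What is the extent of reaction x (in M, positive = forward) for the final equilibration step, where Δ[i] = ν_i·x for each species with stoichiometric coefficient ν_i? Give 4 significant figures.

Q₀ = 0.01485 vs Keq = 26.2 ⇒ Q<K, forward
Step 1:
                   G          B
  init         2.059     0.2509
  Δ           -1.681      1.681
  eq          0.3775      1.932
  solve Keq expr → x = 0.8407; check Q = 26.2
Then remove 0.06352 M of G.
Step 2:
                   G          B
  init         0.314      1.932
  Δ          0.05314   -0.05314
  eq          0.3671      1.879
  solve Keq expr → x = -0.02657; check Q = 26.2

x = -0.02657 M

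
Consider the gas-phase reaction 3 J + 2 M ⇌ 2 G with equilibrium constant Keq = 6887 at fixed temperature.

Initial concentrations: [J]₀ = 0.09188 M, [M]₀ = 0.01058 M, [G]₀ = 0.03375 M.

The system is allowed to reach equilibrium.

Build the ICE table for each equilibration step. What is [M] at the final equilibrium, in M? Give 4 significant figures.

Q₀ = 1.3119e+04 vs Keq = 6887 ⇒ Q>K, reverse
Step 1:
                    J           M           G
  I           0.09188     0.01058     0.03375
  C          0.003446    0.002297   -0.002297
  E           0.09533     0.01288     0.03145
  solve Keq expr → x = -0.001149; check Q = 6887

[M]_eq = 0.01288 M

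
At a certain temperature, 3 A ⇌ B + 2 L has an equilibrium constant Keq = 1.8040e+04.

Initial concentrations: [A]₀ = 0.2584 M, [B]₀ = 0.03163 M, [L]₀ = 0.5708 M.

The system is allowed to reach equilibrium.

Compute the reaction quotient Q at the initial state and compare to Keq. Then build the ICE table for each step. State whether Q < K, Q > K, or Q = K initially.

Q₀ = 0.5973 vs Keq = 1.8040e+04 ⇒ Q<K, forward
Step 1:
                   A          B          L
  I           0.2584    0.03163     0.5708
  C          -0.2434    0.08114     0.1623
  E          0.01498     0.1128     0.7331
  solve Keq expr → x = 0.08114; check Q = 1.8040e+04

Q₀ = 0.5973; Q < K (proceeds forward)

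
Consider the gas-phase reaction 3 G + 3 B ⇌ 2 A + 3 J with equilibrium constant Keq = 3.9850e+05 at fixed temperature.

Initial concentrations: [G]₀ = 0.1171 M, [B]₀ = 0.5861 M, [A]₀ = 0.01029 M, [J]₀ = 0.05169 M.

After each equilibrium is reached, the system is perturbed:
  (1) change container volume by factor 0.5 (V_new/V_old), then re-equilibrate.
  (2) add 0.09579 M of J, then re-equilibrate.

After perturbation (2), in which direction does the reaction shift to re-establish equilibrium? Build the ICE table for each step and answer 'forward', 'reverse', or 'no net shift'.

Q₀ = 4.5234e-05 vs Keq = 3.9850e+05 ⇒ Q<K, forward
Step 1:
                   G          B          A          J
  init        0.1171     0.5861    0.01029    0.05169
  Δ          -0.1161    -0.1161    0.07743     0.1161
  eq      9.5807e-04       0.47    0.08772     0.1678
  solve Keq expr → x = 0.03871; check Q = 3.9850e+05
Then change container volume by factor 0.5 (V_new/V_old).
Step 2:
                   G          B          A          J
  init      0.001916     0.9399     0.1754     0.3357
  Δ       -3.9138e-04 -3.9138e-04 2.6092e-04 3.9138e-04
  eq        0.001525     0.9395     0.1757     0.3361
  solve Keq expr → x = 1.3046e-04; check Q = 3.9850e+05
Then add 0.09579 M of J.
Step 3:
                   G          B          A          J
  init      0.001525     0.9395     0.1757     0.4318
  Δ       4.2965e-04 4.2965e-04 -2.8643e-04 -4.2965e-04
  eq        0.001954       0.94     0.1754     0.4314
  solve Keq expr → x = -1.4322e-04; check Q = 3.9850e+05

Direction: reverse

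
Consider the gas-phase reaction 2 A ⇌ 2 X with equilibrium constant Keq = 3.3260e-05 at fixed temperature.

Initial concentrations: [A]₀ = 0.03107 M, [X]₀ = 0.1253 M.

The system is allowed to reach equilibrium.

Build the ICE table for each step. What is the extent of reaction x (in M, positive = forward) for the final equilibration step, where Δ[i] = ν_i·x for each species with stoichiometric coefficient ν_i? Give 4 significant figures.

x = -0.0622 M

Q₀ = 16.26 vs Keq = 3.3260e-05 ⇒ Q>K, reverse
Step 1:
                   A          X
  I          0.03107     0.1253
  C           0.1244    -0.1244
  E           0.1555 8.9664e-04
  solve Keq expr → x = -0.0622; check Q = 3.3260e-05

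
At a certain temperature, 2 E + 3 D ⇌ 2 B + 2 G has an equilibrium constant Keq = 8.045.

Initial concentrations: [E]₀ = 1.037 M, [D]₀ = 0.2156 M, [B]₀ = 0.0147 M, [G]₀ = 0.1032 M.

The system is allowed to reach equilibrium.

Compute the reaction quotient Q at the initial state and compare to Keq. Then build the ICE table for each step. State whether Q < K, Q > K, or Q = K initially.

Q₀ = 2.1355e-04; Q < K (proceeds forward)

Q₀ = 2.1355e-04 vs Keq = 8.045 ⇒ Q<K, forward
Step 1:
                    E           D           B           G
  Initial       1.037      0.2156      0.0147      0.1032
  Change       -0.112      -0.168       0.112       0.112
  Equil         0.925     0.04762      0.1267      0.2152
  solve Keq expr → x = 0.05599; check Q = 8.045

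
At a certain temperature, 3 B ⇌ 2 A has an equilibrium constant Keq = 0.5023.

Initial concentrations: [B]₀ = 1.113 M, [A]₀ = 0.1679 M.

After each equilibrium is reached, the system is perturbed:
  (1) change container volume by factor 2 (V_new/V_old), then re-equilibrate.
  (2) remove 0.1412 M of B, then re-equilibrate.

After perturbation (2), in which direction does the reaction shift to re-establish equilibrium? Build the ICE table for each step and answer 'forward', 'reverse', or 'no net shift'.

Direction: reverse

Q₀ = 0.02045 vs Keq = 0.5023 ⇒ Q<K, forward
Step 1:
                  B         A
  init        1.113    0.1679
  Δ          -0.395    0.2633
  eq          0.718    0.4312
  solve Keq expr → x = 0.1317; check Q = 0.5023
Then change container volume by factor 2 (V_new/V_old).
Step 2:
                  B         A
  init        0.359    0.2156
  Δ         0.04768  -0.03179
  eq         0.4067    0.1838
  solve Keq expr → x = -0.01589; check Q = 0.5023
Then remove 0.1412 M of B.
Step 3:
                  B         A
  init       0.2655    0.1838
  Δ         0.06955  -0.04637
  eq          0.335    0.1375
  solve Keq expr → x = -0.02318; check Q = 0.5023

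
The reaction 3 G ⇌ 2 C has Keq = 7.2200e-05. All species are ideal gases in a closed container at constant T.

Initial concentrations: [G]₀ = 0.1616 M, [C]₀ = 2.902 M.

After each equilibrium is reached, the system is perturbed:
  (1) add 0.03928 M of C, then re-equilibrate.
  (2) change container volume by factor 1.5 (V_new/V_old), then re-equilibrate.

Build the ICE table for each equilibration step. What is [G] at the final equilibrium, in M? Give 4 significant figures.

Q₀ = 1996 vs Keq = 7.2200e-05 ⇒ Q>K, reverse
Step 1:
                   G          C
  Initial     0.1616      2.902
  Change       4.235     -2.824
  Equil        4.397    0.07835
  solve Keq expr → x = -1.412; check Q = 7.2200e-05
Then add 0.03928 M of C.
Step 2:
                   G          C
  Initial      4.397     0.1176
  Change     0.05664   -0.03776
  Equil        4.454    0.07986
  solve Keq expr → x = -0.01888; check Q = 7.2200e-05
Then change container volume by factor 1.5 (V_new/V_old).
Step 3:
                   G          C
  Initial      2.969    0.05324
  Change     0.01419  -0.009458
  Equil        2.983    0.04378
  solve Keq expr → x = -0.004729; check Q = 7.2200e-05

[G]_eq = 2.983 M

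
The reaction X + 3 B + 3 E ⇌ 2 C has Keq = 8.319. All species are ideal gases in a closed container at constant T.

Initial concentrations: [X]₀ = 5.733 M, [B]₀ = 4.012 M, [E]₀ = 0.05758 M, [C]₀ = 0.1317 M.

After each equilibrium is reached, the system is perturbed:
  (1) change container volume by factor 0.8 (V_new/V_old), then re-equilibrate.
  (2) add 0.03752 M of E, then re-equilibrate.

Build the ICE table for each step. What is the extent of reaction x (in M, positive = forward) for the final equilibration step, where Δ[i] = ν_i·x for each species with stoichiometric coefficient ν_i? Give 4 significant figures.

Q₀ = 0.2454 vs Keq = 8.319 ⇒ Q<K, forward
Step 1:
                  X         B         E         C
  Initial     5.733     4.012   0.05758    0.1317
  Change   -0.01247  -0.03741  -0.03741   0.02494
  Equil       5.721     3.975   0.02017    0.1566
  solve Keq expr → x = 0.01247; check Q = 8.319
Then change container volume by factor 0.8 (V_new/V_old).
Step 2:
                  X         B         E         C
  Initial     7.151     4.968   0.02522    0.1958
  Change  -0.002503 -0.007508 -0.007508  0.005006
  Equil       7.148     4.961   0.01771    0.2008
  solve Keq expr → x = 0.002503; check Q = 8.319
Then add 0.03752 M of E.
Step 3:
                  X         B         E         C
  Initial     7.148     4.961   0.05523    0.2008
  Change     -0.012  -0.03599  -0.03599   0.02399
  Equil       7.136     4.925   0.01924    0.2248
  solve Keq expr → x = 0.012; check Q = 8.319

x = 0.012 M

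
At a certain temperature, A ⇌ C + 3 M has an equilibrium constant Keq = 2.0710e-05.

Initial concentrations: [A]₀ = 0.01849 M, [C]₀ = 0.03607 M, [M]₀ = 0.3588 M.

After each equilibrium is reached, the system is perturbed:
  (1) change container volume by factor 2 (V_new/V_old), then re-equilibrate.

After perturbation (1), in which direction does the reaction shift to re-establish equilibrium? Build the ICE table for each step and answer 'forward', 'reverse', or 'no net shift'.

Q₀ = 0.09011 vs Keq = 2.0710e-05 ⇒ Q>K, reverse
Step 1:
                   A          C          M
  init       0.01849    0.03607     0.3588
  Δ            0.036     -0.036     -0.108
  eq         0.05449 7.1528e-05     0.2508
  solve Keq expr → x = -0.036; check Q = 2.0710e-05
Then change container volume by factor 2 (V_new/V_old).
Step 2:
                   A          C          M
  init       0.02724 3.5764e-05     0.1254
  Δ       -2.4291e-04 2.4291e-04 7.2874e-04
  eq           0.027 2.7868e-04     0.1261
  solve Keq expr → x = 2.4291e-04; check Q = 2.0710e-05

Direction: forward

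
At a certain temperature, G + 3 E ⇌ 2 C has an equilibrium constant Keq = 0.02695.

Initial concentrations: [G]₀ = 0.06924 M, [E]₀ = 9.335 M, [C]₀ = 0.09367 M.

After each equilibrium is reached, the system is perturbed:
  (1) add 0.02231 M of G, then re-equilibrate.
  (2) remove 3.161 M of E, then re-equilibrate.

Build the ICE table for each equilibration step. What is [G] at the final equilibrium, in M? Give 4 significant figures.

Q₀ = 1.5578e-04 vs Keq = 0.02695 ⇒ Q<K, forward
Step 1:
                   G          E          C
  I          0.06924      9.335    0.09367
  C         -0.06673    -0.2002     0.1335
  E         0.002511      9.135     0.2271
  solve Keq expr → x = 0.06673; check Q = 0.02695
Then add 0.02231 M of G.
Step 2:
                   G          E          C
  I          0.02482      9.135     0.2271
  C         -0.02121   -0.06363    0.04242
  E         0.003612      9.071     0.2695
  solve Keq expr → x = 0.02121; check Q = 0.02695
Then remove 3.161 M of E.
Step 3:
                   G          E          C
  I         0.003612       5.91     0.2695
  C         0.007836    0.02351   -0.01567
  E          0.01145      5.934     0.2539
  solve Keq expr → x = -0.007836; check Q = 0.02695

[G]_eq = 0.01145 M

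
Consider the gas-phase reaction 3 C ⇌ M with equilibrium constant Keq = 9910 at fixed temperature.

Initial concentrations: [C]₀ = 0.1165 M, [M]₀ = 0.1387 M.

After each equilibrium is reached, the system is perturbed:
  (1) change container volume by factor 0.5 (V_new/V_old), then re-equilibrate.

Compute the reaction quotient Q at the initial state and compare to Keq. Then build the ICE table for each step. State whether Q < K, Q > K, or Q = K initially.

Q₀ = 87.72; Q < K (proceeds forward)

Q₀ = 87.72 vs Keq = 9910 ⇒ Q<K, forward
Step 1:
                   C          M
  init        0.1165     0.1387
  Δ         -0.09076    0.03025
  eq         0.02574      0.169
  solve Keq expr → x = 0.03025; check Q = 9910
Then change container volume by factor 0.5 (V_new/V_old).
Step 2:
                   C          M
  init       0.05147     0.3379
  Δ         -0.01885   0.006283
  eq         0.03263     0.3442
  solve Keq expr → x = 0.006283; check Q = 9910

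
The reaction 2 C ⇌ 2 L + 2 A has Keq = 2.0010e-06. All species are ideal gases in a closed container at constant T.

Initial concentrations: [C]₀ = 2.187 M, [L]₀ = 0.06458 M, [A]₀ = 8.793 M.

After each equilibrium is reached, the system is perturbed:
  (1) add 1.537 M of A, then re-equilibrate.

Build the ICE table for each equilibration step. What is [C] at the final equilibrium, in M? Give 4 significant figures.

Q₀ = 0.06742 vs Keq = 2.0010e-06 ⇒ Q>K, reverse
Step 1:
                    C           L           A
  Initial       2.187     0.06458       8.793
  Change      0.06422    -0.06422    -0.06422
  Equil         2.251  3.6483e-04       8.729
  solve Keq expr → x = -0.03211; check Q = 2.0010e-06
Then add 1.537 M of A.
Step 2:
                    C           L           A
  Initial       2.251  3.6483e-04       10.27
  Change   5.4613e-05 -5.4613e-05 -5.4613e-05
  Equil         2.251  3.1021e-04       10.27
  solve Keq expr → x = -2.7306e-05; check Q = 2.0010e-06

[C]_eq = 2.251 M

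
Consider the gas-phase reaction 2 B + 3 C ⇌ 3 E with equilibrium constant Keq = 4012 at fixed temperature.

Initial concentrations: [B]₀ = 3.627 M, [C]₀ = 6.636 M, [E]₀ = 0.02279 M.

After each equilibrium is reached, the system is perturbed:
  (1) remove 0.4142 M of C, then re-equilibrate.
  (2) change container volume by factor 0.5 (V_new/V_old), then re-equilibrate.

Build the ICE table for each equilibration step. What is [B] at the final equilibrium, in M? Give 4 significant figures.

Q₀ = 3.0791e-09 vs Keq = 4012 ⇒ Q<K, forward
Step 1:
                    B           C           E
  Initial       3.627       6.636     0.02279
  Change       -3.508      -5.262       5.262
  Equil        0.1191       1.374       5.285
  solve Keq expr → x = 1.754; check Q = 4012
Then remove 0.4142 M of C.
Step 2:
                    B           C           E
  Initial      0.1191      0.9599       5.285
  Change      0.05633      0.0845     -0.0845
  Equil        0.1754       1.044         5.2
  solve Keq expr → x = -0.02817; check Q = 4012
Then change container volume by factor 0.5 (V_new/V_old).
Step 3:
                    B           C           E
  Initial      0.3508       2.089        10.4
  Change      -0.1392     -0.2088      0.2088
  Equil        0.2116        1.88       10.61
  solve Keq expr → x = 0.06959; check Q = 4012

[B]_eq = 0.2116 M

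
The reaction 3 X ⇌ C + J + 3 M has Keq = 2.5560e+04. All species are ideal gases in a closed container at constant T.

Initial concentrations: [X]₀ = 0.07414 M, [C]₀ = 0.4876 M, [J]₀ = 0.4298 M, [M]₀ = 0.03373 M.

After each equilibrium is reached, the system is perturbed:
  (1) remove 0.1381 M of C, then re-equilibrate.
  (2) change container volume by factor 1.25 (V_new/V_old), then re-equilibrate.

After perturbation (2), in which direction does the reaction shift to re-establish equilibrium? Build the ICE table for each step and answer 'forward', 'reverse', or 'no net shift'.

Q₀ = 0.01973 vs Keq = 2.5560e+04 ⇒ Q<K, forward
Step 1:
                   X          C          J          M
  init       0.07414     0.4876     0.4298    0.03373
  Δ         -0.07194    0.02398    0.02398    0.07194
  eq        0.002205     0.5116     0.4538     0.1057
  solve Keq expr → x = 0.02398; check Q = 2.5560e+04
Then remove 0.1381 M of C.
Step 2:
                   X          C          J          M
  init      0.002205     0.3735     0.4538     0.1057
  Δ       -2.1523e-04 7.1744e-05 7.1744e-05 2.1523e-04
  eq        0.001989     0.3736     0.4539     0.1059
  solve Keq expr → x = 7.1744e-05; check Q = 2.5560e+04
Then change container volume by factor 1.25 (V_new/V_old).
Step 3:
                   X          C          J          M
  init      0.001592     0.2988     0.3631     0.0847
  Δ       -2.1628e-04 7.2094e-05 7.2094e-05 2.1628e-04
  eq        0.001375     0.2989     0.3632    0.08492
  solve Keq expr → x = 7.2094e-05; check Q = 2.5560e+04

Direction: forward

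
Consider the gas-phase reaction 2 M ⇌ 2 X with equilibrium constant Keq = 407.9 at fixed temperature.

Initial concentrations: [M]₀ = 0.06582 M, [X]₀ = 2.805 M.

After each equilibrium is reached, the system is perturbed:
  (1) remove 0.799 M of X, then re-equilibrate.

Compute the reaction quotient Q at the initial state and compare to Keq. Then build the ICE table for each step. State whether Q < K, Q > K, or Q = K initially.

Q₀ = 1816 vs Keq = 407.9 ⇒ Q>K, reverse
Step 1:
                  M         X
  Initial   0.06582     2.805
  Change    0.06962  -0.06962
  Equil      0.1354     2.735
  solve Keq expr → x = -0.03481; check Q = 407.9
Then remove 0.799 M of X.
Step 2:
                  M         X
  Initial    0.1354     1.936
  Change   -0.03769   0.03769
  Equil     0.09774     1.974
  solve Keq expr → x = 0.01885; check Q = 407.9

Q₀ = 1816; Q > K (proceeds reverse)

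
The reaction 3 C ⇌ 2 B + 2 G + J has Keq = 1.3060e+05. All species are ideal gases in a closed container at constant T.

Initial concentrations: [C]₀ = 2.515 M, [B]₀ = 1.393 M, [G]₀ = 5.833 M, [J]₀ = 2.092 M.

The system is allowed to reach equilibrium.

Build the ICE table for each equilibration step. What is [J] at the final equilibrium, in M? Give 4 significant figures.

Q₀ = 8.682 vs Keq = 1.3060e+05 ⇒ Q<K, forward
Step 1:
                   C          B          G          J
  Initial      2.515      1.393      5.833      2.092
  Change      -2.298      1.532      1.532     0.7661
  Equil       0.2166      2.925      7.365      2.858
  solve Keq expr → x = 0.7661; check Q = 1.3060e+05

[J]_eq = 2.858 M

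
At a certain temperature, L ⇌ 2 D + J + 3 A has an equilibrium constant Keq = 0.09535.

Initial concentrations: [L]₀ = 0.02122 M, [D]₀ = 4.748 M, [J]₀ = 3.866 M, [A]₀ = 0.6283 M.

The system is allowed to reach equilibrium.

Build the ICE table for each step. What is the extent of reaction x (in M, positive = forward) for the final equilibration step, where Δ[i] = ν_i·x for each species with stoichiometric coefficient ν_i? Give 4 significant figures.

x = -0.1875 M

Q₀ = 1019 vs Keq = 0.09535 ⇒ Q>K, reverse
Step 1:
                    L           D           J           A
  Initial     0.02122       4.748       3.866      0.6283
  Change       0.1875     -0.3751     -0.1875     -0.5626
  Equil        0.2088       4.373       3.678     0.06565
  solve Keq expr → x = -0.1875; check Q = 0.09535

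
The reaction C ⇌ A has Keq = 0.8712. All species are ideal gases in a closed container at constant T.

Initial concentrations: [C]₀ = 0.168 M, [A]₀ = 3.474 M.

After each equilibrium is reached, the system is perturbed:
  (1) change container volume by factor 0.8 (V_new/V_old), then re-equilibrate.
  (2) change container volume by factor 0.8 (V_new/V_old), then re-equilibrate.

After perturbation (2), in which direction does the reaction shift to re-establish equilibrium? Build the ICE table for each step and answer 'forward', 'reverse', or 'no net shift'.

Q₀ = 20.68 vs Keq = 0.8712 ⇒ Q>K, reverse
Step 1:
                   C          A
  I            0.168      3.474
  C            1.778     -1.778
  E            1.946      1.696
  solve Keq expr → x = -1.778; check Q = 0.8712
Then change container volume by factor 0.8 (V_new/V_old).
Step 2:
                   C          A
  I            2.433       2.12
  C                0          0
  E            2.433       2.12
  solve Keq expr → x = 0; check Q = 0.8712
Then change container volume by factor 0.8 (V_new/V_old).
Step 3:
                   C          A
  I            3.041      2.649
  C                0          0
  E            3.041      2.649
  solve Keq expr → x = 0; check Q = 0.8712

Direction: no net shift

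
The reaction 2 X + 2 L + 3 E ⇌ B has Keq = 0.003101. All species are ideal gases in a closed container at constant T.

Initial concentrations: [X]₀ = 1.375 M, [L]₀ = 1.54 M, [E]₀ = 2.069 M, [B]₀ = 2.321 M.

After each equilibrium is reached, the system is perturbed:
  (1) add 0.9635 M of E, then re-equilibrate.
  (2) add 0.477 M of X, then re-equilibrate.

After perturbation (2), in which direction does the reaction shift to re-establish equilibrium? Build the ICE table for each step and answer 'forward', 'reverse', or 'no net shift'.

Q₀ = 0.05844 vs Keq = 0.003101 ⇒ Q>K, reverse
Step 1:
                   X          L          E          B
  init         1.375       1.54      2.069      2.321
  Δ           0.6913     0.6913      1.037    -0.3457
  eq           2.066      2.231      3.106      1.975
  solve Keq expr → x = -0.3457; check Q = 0.003101
Then add 0.9635 M of E.
Step 2:
                   X          L          E          B
  init         2.066      2.231       4.07      1.975
  Δ          -0.2398    -0.2398    -0.3597     0.1199
  eq           1.827      1.992       3.71      2.095
  solve Keq expr → x = 0.1199; check Q = 0.003101
Then add 0.477 M of X.
Step 3:
                   X          L          E          B
  init         2.304      1.992       3.71      2.095
  Δ          -0.1358    -0.1358    -0.2037    0.06789
  eq           2.168      1.856      3.506      2.163
  solve Keq expr → x = 0.06789; check Q = 0.003101

Direction: forward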